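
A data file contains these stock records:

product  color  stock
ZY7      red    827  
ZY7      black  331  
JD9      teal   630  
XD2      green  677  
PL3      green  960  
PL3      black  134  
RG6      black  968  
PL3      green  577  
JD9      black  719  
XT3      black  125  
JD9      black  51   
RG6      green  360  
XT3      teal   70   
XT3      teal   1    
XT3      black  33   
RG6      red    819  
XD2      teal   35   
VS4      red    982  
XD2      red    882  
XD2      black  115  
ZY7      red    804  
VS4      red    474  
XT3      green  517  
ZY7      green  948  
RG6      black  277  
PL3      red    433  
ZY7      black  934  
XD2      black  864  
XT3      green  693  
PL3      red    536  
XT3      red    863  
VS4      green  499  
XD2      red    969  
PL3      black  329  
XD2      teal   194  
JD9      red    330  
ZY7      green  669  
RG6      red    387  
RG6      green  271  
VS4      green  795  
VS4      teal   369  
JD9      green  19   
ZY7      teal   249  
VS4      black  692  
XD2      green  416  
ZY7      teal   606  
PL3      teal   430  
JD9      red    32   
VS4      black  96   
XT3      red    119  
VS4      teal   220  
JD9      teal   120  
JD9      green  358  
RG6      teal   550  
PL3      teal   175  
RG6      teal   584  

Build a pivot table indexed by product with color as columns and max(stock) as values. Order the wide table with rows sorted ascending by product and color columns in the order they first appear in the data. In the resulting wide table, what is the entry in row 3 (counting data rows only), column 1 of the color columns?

With rows sorted ascending by product, row 3 is product=RG6. color columns in first-appearance order: red, black, teal, green; column 1 is red.
Long rows with product=RG6, color=red: max(819, 387) = 819.

819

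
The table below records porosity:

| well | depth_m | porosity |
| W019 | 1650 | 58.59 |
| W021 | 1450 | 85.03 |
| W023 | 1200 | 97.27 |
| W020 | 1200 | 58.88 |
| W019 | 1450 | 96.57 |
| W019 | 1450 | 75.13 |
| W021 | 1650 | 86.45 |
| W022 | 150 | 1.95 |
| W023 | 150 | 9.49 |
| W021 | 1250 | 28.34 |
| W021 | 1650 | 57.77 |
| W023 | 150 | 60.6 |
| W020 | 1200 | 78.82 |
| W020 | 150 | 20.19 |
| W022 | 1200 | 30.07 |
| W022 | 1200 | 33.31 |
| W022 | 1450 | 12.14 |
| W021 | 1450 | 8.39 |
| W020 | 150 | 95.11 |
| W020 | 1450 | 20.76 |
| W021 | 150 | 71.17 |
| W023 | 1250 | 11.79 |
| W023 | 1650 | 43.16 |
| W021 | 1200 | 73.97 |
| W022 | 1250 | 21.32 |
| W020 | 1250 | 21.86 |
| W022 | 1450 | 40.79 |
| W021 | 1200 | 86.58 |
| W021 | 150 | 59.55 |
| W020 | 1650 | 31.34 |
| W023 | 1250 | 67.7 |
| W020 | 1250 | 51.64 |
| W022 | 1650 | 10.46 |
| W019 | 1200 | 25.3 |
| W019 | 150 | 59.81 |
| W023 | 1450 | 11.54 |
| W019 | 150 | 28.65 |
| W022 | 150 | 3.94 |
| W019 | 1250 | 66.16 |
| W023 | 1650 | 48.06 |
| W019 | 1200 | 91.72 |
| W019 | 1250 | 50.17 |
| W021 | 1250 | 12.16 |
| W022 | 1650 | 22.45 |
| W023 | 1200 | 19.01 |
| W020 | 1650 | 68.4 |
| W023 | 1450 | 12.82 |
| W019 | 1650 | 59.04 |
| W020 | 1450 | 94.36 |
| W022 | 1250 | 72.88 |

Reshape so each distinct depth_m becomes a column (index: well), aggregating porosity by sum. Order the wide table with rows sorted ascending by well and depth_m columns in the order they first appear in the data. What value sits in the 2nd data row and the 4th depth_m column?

115.30

With rows sorted ascending by well, row 2 is well=W020. depth_m columns in first-appearance order: 1650, 1450, 1200, 150, 1250; column 4 is 150.
Long rows with well=W020, depth_m=150: 20.19 + 95.11 = 115.30.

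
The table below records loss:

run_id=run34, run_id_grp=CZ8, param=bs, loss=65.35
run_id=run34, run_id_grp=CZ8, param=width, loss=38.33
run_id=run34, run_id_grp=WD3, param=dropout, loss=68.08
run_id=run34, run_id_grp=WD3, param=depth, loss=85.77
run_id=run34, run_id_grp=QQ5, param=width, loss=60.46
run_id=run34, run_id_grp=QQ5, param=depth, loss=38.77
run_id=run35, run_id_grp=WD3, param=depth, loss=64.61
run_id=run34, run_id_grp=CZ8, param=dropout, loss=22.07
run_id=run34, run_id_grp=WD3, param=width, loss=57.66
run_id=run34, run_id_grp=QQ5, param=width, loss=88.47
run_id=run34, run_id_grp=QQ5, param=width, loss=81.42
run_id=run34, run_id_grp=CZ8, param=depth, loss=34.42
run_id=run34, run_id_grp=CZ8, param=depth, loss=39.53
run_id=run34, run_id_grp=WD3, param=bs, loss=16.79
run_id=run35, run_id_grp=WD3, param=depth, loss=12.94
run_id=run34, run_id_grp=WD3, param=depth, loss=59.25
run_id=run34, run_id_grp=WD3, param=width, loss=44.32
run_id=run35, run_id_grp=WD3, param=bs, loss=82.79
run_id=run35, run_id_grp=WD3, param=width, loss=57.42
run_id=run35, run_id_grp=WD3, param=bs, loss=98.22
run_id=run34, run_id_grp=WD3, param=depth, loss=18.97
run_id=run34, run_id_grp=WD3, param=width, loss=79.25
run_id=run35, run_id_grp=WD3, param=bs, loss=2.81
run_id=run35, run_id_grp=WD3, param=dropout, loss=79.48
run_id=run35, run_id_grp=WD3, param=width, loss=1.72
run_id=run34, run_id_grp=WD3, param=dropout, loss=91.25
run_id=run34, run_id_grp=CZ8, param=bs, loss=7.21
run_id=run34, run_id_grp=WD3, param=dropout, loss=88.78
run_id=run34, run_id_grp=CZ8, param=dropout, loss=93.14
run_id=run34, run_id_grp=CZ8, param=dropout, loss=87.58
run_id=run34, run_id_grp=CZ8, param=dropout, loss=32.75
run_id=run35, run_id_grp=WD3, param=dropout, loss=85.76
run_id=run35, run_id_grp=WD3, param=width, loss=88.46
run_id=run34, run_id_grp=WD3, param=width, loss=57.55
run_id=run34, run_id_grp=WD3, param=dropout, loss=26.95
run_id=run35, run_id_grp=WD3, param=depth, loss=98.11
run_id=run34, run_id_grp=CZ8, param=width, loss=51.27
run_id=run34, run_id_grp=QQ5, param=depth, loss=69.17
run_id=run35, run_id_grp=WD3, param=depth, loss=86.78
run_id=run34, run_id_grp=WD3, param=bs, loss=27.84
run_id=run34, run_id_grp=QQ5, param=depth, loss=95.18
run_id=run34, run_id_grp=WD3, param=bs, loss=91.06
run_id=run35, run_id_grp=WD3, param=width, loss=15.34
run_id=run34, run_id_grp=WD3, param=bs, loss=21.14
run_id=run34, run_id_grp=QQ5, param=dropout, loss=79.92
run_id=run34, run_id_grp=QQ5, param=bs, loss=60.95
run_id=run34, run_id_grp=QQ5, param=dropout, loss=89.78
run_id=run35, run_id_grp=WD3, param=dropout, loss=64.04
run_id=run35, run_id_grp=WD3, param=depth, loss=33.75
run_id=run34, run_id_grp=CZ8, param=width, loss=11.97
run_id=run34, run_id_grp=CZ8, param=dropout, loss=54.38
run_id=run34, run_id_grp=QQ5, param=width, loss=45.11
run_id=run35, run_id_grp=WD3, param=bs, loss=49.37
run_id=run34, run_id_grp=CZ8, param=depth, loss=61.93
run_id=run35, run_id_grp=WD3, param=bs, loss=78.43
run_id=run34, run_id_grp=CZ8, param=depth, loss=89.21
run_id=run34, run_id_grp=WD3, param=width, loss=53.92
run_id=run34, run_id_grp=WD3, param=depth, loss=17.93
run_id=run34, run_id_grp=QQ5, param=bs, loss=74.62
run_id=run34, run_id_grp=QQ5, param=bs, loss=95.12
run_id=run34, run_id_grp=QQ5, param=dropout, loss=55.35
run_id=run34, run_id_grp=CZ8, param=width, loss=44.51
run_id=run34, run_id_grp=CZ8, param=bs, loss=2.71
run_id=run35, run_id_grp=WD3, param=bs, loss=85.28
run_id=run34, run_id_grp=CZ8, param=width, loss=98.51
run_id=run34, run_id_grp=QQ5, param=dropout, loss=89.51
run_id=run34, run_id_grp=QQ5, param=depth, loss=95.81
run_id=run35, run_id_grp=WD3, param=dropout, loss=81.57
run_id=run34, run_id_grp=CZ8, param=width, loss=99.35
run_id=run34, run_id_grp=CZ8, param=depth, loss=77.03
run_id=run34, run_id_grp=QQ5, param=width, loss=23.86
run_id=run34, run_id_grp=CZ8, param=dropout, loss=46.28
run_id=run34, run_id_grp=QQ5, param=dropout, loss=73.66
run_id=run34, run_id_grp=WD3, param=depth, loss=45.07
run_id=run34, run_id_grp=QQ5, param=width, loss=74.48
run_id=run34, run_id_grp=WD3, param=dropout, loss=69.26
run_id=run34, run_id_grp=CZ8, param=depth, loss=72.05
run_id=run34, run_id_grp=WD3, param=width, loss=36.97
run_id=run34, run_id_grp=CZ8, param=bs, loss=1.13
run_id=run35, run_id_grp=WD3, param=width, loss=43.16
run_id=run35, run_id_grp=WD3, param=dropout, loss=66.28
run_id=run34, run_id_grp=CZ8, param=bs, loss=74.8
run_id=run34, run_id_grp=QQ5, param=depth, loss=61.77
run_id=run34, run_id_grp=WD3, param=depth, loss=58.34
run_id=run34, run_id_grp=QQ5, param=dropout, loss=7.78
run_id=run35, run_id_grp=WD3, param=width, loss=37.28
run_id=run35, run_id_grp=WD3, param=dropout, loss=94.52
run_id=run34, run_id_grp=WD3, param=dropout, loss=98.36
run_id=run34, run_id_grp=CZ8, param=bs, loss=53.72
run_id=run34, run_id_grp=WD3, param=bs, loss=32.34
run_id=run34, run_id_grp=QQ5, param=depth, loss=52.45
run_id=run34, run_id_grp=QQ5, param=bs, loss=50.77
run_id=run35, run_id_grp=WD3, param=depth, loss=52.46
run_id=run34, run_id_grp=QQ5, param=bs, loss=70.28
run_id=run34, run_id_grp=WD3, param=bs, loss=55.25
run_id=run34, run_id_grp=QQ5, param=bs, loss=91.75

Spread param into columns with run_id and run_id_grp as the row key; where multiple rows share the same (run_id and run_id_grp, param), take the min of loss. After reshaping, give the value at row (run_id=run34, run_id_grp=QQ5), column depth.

Rows with run_id=run34, run_id_grp=QQ5 and param=depth: loss values are 38.77, 69.17, 95.18, 95.81, 61.77, 52.45.
min(38.77, 69.17, 95.18, 95.81, 61.77, 52.45) = 38.77.

38.77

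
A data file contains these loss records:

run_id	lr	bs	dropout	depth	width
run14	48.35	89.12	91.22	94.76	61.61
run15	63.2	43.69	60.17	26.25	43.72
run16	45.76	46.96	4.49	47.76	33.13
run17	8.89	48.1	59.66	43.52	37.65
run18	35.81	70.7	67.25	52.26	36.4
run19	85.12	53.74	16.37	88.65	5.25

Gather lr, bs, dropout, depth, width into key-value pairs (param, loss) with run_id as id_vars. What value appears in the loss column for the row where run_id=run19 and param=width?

5.25

Unpivoting turns each (run_id, wide-column) pair into one long row.
The wide cell at row run19, column width holds 5.25, so the long row (run19, width) has loss=5.25.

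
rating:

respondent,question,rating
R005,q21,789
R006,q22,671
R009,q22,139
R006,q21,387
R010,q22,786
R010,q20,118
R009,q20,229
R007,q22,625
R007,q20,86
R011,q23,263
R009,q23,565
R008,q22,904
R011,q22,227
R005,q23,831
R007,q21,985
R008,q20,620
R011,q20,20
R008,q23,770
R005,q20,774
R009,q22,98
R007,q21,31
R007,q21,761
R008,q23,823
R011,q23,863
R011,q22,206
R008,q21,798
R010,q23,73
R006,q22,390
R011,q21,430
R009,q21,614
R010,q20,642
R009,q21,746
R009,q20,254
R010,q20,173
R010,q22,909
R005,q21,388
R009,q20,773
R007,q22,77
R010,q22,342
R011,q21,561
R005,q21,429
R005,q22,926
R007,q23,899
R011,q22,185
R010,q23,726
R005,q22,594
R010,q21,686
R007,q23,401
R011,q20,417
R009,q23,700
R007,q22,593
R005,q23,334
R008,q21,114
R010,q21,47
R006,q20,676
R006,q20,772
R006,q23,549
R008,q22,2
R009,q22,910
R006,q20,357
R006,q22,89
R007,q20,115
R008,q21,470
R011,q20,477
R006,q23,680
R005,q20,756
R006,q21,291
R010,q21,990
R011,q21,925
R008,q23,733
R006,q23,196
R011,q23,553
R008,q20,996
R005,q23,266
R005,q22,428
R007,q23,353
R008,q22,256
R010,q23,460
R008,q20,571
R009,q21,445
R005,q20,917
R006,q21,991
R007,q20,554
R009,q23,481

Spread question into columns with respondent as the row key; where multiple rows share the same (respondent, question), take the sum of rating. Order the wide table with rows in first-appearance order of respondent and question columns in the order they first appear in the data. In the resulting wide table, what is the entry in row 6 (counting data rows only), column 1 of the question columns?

With rows in first-appearance order of respondent, row 6 is respondent=R011. question columns in first-appearance order: q21, q22, q20, q23; column 1 is q21.
Long rows with respondent=R011, question=q21: 430 + 561 + 925 = 1916.

1916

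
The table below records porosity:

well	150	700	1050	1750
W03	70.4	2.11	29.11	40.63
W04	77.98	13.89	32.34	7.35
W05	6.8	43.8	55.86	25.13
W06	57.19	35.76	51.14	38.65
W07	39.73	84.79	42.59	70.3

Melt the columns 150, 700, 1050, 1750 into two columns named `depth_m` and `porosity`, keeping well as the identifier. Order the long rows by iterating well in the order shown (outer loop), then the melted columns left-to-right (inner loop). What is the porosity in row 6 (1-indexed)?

13.89

20 rows total (5 × 4). Row 6: index ⌊(6-1)/4⌋ = 1 into well → W04; (6-1) mod 4 = 1 into the melted columns → 700.
So row 6 is (W04, 700, 13.89); porosity = 13.89.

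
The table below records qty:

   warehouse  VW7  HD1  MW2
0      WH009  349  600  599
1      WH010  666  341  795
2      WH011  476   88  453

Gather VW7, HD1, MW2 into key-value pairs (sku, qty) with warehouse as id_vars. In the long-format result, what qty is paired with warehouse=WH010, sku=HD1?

341

Unpivoting turns each (warehouse, wide-column) pair into one long row.
The wide cell at row WH010, column HD1 holds 341, so the long row (WH010, HD1) has qty=341.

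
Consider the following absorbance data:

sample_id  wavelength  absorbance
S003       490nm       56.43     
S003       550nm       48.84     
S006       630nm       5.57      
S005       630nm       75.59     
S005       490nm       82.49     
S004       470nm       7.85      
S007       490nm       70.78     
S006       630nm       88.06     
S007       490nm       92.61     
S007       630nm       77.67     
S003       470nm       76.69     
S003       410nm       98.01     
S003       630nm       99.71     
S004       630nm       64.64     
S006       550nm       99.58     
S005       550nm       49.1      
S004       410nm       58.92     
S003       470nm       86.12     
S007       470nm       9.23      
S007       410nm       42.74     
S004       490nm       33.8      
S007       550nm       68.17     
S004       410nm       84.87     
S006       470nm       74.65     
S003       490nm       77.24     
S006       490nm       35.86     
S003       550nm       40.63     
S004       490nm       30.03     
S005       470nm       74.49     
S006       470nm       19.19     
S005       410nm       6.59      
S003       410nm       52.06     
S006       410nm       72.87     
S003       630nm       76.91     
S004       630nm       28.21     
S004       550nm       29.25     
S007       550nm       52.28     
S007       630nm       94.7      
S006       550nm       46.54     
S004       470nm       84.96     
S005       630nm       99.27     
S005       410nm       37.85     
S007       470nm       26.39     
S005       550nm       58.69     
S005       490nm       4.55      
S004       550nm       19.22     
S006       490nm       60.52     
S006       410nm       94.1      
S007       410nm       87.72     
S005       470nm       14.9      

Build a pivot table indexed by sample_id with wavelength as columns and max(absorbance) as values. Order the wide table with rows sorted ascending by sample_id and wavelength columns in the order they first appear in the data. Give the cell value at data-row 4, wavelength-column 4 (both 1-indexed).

With rows sorted ascending by sample_id, row 4 is sample_id=S006. wavelength columns in first-appearance order: 490nm, 550nm, 630nm, 470nm, 410nm; column 4 is 470nm.
Long rows with sample_id=S006, wavelength=470nm: max(74.65, 19.19) = 74.65.

74.65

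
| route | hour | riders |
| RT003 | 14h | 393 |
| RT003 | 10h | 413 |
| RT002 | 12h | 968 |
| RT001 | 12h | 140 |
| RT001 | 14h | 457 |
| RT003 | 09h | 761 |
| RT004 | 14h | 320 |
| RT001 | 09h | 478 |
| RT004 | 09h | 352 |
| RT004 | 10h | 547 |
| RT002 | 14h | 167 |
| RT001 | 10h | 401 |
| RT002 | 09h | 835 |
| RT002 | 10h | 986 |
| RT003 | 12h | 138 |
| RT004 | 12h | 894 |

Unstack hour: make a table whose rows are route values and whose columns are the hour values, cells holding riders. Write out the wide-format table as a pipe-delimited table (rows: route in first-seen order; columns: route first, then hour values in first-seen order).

| route | 14h | 10h | 12h | 09h |
| RT003 | 393 | 413 | 138 | 761 |
| RT002 | 167 | 986 | 968 | 835 |
| RT001 | 457 | 401 | 140 | 478 |
| RT004 | 320 | 547 | 894 | 352 |

Columns: route plus the 4 distinct hour values (14h, 10h, 12h, 09h).
For example, row RT003 column 14h takes riders=393 from the long row (RT003, 14h).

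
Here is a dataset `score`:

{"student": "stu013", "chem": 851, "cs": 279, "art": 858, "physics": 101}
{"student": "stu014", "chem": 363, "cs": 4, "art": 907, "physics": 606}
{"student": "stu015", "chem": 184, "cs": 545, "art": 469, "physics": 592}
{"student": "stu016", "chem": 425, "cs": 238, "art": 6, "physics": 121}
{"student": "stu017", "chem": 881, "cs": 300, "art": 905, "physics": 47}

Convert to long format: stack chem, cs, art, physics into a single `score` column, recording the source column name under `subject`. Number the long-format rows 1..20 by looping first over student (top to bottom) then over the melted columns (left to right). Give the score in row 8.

20 rows total (5 × 4). Row 8: index ⌊(8-1)/4⌋ = 1 into student → stu014; (8-1) mod 4 = 3 into the melted columns → physics.
So row 8 is (stu014, physics, 606); score = 606.

606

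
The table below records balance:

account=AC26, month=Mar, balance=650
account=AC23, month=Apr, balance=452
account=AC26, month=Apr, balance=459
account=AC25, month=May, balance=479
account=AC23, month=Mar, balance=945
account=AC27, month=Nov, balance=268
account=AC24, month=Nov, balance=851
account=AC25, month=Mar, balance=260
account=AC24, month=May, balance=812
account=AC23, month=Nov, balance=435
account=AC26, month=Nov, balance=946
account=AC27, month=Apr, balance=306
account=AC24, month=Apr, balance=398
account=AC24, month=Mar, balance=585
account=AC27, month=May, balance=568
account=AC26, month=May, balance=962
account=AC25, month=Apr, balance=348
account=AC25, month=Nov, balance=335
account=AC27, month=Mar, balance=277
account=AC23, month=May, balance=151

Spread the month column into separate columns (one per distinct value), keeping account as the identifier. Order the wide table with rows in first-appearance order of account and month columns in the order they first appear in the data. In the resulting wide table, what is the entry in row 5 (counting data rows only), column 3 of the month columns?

812

With rows in first-appearance order of account, row 5 is account=AC24. month columns in first-appearance order: Mar, Apr, May, Nov; column 3 is May.
Long rows with account=AC24, month=May: balance = 812.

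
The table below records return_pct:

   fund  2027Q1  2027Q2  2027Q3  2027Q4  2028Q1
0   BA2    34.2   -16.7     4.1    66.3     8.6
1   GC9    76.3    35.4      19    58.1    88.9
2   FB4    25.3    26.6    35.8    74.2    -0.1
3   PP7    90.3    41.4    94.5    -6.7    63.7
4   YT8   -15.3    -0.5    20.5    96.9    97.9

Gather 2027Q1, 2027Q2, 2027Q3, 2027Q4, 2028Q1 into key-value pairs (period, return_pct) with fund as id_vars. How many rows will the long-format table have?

5 fund values × 5 melted columns = 25 rows.

25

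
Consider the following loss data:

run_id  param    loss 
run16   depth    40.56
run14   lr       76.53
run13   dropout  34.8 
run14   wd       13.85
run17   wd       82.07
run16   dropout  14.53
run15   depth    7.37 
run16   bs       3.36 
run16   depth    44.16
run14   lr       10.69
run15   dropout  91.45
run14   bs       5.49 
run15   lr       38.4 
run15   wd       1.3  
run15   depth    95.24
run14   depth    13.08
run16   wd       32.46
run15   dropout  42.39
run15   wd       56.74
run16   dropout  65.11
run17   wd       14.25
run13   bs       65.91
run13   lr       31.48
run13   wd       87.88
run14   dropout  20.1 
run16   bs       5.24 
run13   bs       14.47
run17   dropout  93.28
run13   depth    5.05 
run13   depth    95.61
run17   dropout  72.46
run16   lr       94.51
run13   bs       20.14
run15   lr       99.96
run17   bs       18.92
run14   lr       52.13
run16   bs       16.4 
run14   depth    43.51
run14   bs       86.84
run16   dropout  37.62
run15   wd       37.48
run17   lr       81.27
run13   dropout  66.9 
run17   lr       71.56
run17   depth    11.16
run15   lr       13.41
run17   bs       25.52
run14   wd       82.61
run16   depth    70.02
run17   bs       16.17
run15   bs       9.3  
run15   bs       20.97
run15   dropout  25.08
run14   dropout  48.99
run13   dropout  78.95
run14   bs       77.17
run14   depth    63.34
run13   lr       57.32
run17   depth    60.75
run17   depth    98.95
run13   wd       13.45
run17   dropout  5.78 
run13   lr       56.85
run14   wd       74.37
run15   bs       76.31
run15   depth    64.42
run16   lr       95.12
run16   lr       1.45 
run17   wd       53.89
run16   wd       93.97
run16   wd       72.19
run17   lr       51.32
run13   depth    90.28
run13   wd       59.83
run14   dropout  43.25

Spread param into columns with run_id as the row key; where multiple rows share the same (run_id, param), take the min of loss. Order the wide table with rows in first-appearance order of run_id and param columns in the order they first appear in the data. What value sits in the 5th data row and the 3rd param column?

25.08

With rows in first-appearance order of run_id, row 5 is run_id=run15. param columns in first-appearance order: depth, lr, dropout, wd, bs; column 3 is dropout.
Long rows with run_id=run15, param=dropout: min(91.45, 42.39, 25.08) = 25.08.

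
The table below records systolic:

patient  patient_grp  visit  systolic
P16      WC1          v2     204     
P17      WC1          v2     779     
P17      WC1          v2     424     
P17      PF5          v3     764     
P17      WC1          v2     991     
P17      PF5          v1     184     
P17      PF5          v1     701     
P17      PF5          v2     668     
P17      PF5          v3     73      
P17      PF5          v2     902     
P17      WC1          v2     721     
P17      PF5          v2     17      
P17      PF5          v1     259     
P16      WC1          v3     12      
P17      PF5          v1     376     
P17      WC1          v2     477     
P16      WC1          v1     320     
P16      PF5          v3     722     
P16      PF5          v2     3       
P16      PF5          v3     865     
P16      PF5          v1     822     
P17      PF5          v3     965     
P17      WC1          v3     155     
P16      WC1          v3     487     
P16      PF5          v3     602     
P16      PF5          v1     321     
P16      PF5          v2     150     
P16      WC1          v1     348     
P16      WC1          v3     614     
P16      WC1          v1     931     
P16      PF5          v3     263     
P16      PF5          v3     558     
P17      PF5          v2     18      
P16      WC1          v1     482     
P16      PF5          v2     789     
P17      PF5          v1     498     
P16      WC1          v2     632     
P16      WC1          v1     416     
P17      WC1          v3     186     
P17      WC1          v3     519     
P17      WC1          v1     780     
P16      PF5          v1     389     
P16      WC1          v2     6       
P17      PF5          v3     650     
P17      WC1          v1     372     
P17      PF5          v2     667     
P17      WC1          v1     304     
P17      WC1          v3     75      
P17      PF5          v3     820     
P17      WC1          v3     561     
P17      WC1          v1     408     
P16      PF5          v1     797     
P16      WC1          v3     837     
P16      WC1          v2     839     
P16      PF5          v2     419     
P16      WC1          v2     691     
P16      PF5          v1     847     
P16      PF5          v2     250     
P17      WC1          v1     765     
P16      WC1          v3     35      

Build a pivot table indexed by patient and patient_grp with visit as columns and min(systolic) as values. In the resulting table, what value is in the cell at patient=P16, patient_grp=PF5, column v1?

321

Rows with patient=P16, patient_grp=PF5 and visit=v1: systolic values are 822, 321, 389, 797, 847.
min(822, 321, 389, 797, 847) = 321.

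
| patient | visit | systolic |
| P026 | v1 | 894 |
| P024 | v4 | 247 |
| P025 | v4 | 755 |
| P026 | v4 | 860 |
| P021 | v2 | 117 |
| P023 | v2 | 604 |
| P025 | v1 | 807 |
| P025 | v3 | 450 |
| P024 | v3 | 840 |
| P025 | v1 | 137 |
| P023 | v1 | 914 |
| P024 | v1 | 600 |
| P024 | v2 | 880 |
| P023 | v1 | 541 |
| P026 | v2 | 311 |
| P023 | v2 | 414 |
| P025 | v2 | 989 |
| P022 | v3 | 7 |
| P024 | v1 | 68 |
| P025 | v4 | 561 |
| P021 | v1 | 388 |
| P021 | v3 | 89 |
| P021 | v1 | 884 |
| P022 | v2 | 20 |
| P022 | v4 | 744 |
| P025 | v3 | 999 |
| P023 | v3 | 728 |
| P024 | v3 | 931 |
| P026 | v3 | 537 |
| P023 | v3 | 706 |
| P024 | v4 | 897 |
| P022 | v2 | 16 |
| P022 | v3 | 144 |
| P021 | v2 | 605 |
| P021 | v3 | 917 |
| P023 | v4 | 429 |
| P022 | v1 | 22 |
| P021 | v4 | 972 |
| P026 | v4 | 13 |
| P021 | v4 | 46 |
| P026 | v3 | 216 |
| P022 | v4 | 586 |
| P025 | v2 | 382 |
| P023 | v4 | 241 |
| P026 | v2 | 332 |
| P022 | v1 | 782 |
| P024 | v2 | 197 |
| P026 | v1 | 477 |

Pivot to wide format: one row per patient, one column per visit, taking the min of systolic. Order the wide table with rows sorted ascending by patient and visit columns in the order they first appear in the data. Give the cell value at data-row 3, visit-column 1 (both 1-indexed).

541

With rows sorted ascending by patient, row 3 is patient=P023. visit columns in first-appearance order: v1, v4, v2, v3; column 1 is v1.
Long rows with patient=P023, visit=v1: min(914, 541) = 541.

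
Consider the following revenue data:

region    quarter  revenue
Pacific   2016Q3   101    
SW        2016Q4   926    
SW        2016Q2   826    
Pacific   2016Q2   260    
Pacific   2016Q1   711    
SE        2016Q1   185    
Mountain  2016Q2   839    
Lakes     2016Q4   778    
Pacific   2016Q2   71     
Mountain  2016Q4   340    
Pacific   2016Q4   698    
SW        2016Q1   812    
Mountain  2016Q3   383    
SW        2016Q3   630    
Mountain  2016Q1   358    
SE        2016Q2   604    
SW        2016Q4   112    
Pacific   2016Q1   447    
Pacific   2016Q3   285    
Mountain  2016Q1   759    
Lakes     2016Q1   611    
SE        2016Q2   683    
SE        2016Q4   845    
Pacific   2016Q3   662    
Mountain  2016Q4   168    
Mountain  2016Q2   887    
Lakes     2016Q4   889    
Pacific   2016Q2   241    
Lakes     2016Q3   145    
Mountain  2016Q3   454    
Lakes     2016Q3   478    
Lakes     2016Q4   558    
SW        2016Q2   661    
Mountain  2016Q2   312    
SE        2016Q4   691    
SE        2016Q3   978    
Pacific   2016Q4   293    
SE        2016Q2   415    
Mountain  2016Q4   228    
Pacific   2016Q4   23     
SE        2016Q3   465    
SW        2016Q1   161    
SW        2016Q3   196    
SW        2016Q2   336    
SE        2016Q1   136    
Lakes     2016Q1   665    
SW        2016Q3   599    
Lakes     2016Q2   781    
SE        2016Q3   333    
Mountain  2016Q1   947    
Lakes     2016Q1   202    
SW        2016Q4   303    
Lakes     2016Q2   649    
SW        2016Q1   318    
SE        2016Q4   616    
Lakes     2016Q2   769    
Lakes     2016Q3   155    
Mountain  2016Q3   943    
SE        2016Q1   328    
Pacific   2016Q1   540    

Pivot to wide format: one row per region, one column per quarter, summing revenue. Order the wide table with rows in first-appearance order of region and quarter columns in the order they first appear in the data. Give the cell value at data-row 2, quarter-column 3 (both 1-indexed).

With rows in first-appearance order of region, row 2 is region=SW. quarter columns in first-appearance order: 2016Q3, 2016Q4, 2016Q2, 2016Q1; column 3 is 2016Q2.
Long rows with region=SW, quarter=2016Q2: 826 + 661 + 336 = 1823.

1823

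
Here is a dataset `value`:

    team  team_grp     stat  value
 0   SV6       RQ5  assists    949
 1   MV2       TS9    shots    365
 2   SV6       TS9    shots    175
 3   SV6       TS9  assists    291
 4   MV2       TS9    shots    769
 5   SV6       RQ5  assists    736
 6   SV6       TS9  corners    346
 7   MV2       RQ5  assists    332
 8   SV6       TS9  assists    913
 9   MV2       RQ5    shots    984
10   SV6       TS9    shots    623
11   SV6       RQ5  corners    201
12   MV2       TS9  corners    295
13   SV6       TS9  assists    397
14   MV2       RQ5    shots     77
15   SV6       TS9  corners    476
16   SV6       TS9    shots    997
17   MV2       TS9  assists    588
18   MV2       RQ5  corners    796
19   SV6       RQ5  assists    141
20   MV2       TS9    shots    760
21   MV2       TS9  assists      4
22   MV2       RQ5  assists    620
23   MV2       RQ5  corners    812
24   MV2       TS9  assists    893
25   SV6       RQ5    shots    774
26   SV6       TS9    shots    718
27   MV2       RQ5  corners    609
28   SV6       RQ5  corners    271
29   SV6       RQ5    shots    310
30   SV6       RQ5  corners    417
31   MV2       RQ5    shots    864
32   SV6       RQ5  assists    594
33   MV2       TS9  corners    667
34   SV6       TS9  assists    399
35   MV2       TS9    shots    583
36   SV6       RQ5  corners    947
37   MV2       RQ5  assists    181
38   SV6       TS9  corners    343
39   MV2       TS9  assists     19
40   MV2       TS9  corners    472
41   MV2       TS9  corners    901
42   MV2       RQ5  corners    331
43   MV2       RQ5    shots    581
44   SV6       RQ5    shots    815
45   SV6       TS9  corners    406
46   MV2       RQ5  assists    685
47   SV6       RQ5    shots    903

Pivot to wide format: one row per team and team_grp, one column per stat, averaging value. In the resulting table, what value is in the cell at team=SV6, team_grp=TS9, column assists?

500

Rows with team=SV6, team_grp=TS9 and stat=assists: value values are 291, 913, 397, 399.
(291 + 913 + 397 + 399) / 4 = 500.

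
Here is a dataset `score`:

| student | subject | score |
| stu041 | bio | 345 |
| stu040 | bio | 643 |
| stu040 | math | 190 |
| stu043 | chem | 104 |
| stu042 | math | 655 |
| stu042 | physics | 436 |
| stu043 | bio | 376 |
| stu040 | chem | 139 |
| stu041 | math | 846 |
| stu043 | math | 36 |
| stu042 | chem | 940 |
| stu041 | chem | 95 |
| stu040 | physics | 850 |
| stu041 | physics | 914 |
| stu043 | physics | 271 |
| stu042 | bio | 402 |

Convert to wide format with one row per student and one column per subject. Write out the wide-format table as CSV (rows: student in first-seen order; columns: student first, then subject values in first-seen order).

student,bio,math,chem,physics
stu041,345,846,95,914
stu040,643,190,139,850
stu043,376,36,104,271
stu042,402,655,940,436

Columns: student plus the 4 distinct subject values (bio, math, chem, physics).
For example, row stu041 column bio takes score=345 from the long row (stu041, bio).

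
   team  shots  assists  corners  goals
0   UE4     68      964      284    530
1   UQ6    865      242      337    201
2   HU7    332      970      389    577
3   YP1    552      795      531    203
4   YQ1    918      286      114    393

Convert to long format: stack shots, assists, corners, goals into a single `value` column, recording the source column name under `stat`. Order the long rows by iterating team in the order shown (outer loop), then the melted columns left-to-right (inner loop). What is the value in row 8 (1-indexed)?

20 rows total (5 × 4). Row 8: index ⌊(8-1)/4⌋ = 1 into team → UQ6; (8-1) mod 4 = 3 into the melted columns → goals.
So row 8 is (UQ6, goals, 201); value = 201.

201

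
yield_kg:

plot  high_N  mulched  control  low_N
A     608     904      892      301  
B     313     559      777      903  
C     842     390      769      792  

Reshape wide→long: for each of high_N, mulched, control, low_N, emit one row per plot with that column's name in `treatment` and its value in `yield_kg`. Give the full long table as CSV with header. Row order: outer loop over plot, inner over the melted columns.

Each (plot, column) pair becomes one row: 3 × 4 = 12 rows.
For example, (A, high_N) → yield_kg=608.

plot,treatment,yield_kg
A,high_N,608
A,mulched,904
A,control,892
A,low_N,301
B,high_N,313
B,mulched,559
B,control,777
B,low_N,903
C,high_N,842
C,mulched,390
C,control,769
C,low_N,792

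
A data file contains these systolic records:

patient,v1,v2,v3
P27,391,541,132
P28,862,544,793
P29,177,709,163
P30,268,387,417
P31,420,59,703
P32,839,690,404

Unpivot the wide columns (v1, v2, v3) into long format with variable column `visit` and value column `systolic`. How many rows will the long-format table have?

6 patient values × 3 melted columns = 18 rows.

18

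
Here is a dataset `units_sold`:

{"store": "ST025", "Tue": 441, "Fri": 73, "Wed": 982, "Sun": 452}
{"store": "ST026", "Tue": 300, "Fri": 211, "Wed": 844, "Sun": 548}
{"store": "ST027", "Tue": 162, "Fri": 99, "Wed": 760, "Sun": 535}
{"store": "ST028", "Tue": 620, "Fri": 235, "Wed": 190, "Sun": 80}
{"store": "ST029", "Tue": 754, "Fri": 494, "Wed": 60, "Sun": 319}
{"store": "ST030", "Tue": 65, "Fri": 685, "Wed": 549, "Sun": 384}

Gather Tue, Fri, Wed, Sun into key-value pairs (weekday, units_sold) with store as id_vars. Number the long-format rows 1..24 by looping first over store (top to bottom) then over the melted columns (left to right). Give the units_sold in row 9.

162

24 rows total (6 × 4). Row 9: index ⌊(9-1)/4⌋ = 2 into store → ST027; (9-1) mod 4 = 0 into the melted columns → Tue.
So row 9 is (ST027, Tue, 162); units_sold = 162.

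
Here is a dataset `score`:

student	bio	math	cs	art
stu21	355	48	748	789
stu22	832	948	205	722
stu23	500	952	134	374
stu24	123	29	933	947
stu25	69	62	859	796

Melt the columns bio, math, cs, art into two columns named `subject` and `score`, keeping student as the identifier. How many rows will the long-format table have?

5 student values × 4 melted columns = 20 rows.

20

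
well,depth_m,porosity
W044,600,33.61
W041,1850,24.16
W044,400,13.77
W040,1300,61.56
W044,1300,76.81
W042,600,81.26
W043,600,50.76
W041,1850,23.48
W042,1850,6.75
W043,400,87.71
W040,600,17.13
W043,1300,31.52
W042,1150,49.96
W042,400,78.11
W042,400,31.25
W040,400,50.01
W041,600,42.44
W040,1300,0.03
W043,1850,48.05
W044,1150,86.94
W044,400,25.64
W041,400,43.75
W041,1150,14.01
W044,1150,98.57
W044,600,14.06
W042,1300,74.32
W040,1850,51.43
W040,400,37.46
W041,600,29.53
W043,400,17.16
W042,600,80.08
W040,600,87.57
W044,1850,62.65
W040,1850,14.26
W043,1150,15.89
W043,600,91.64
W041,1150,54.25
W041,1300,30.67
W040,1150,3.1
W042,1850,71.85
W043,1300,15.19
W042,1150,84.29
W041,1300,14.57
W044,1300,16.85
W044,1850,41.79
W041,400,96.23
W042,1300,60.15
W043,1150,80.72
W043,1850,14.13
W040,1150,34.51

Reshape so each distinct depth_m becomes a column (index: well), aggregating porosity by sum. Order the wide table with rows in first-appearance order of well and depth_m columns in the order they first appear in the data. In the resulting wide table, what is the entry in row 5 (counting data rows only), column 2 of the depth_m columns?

With rows in first-appearance order of well, row 5 is well=W043. depth_m columns in first-appearance order: 600, 1850, 400, 1300, 1150; column 2 is 1850.
Long rows with well=W043, depth_m=1850: 48.05 + 14.13 = 62.18.

62.18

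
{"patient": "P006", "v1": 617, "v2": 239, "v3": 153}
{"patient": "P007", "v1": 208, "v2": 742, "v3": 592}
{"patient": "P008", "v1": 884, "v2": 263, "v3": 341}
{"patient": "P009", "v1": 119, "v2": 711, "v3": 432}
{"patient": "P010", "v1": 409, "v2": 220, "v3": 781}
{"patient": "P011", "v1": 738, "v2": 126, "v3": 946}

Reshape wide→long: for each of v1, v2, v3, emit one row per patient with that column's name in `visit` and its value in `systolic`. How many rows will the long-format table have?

6 patient values × 3 melted columns = 18 rows.

18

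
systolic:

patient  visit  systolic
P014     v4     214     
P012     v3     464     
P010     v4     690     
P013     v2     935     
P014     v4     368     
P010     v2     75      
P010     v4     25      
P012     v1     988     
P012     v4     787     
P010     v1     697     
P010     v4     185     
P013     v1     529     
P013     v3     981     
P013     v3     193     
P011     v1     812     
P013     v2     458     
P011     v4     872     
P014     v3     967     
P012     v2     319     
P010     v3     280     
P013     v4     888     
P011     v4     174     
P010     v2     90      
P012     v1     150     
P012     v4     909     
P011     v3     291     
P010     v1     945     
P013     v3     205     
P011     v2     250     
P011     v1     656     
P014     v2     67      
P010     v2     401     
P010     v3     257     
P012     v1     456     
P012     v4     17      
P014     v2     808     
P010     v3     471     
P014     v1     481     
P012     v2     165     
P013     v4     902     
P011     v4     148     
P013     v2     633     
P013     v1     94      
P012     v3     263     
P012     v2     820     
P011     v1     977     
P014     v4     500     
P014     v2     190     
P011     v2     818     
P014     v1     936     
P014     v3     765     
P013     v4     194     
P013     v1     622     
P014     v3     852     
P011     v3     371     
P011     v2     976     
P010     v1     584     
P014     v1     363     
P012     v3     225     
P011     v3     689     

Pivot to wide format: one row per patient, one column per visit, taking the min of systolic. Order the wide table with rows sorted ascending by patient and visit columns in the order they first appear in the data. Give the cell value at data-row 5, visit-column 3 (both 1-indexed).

With rows sorted ascending by patient, row 5 is patient=P014. visit columns in first-appearance order: v4, v3, v2, v1; column 3 is v2.
Long rows with patient=P014, visit=v2: min(67, 808, 190) = 67.

67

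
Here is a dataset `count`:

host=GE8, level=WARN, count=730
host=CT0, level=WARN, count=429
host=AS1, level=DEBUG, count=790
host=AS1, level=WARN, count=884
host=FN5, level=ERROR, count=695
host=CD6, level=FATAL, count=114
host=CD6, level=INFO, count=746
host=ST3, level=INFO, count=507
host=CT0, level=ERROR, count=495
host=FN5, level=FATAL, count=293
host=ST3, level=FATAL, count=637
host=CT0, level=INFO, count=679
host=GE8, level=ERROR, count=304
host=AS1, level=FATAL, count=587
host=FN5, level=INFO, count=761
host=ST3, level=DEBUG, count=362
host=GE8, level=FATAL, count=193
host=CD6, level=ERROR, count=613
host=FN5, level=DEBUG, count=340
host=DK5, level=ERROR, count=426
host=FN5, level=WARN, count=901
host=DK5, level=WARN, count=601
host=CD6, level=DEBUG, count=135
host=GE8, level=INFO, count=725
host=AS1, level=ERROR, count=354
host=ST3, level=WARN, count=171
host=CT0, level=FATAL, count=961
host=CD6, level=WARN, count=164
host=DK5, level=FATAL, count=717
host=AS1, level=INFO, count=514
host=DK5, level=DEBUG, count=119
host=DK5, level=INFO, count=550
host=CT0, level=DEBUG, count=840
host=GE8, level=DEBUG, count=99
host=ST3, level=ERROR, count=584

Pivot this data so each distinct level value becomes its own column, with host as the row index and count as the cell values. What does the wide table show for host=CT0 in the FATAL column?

Wide layout: rows indexed by host, columns are the 5 distinct level values (WARN, DEBUG, ERROR, FATAL, INFO).
Cell (host=CT0, level=FATAL) draws from the long row where host=CT0 and level=FATAL, which has count=961.

961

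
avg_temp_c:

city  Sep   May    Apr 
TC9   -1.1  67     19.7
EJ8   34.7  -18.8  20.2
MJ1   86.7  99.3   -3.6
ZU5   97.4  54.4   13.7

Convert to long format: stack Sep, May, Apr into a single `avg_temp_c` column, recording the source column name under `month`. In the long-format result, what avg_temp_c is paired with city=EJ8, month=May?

-18.8

Unpivoting turns each (city, wide-column) pair into one long row.
The wide cell at row EJ8, column May holds -18.8, so the long row (EJ8, May) has avg_temp_c=-18.8.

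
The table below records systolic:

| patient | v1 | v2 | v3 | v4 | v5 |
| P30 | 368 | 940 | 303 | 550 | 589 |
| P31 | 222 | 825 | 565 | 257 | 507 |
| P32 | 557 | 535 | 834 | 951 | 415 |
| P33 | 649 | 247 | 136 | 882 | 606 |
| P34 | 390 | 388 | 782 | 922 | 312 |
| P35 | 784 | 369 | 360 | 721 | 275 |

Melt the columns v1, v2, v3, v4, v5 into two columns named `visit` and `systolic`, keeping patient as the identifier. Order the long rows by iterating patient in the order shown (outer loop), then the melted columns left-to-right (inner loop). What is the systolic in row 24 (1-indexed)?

30 rows total (6 × 5). Row 24: index ⌊(24-1)/5⌋ = 4 into patient → P34; (24-1) mod 5 = 3 into the melted columns → v4.
So row 24 is (P34, v4, 922); systolic = 922.

922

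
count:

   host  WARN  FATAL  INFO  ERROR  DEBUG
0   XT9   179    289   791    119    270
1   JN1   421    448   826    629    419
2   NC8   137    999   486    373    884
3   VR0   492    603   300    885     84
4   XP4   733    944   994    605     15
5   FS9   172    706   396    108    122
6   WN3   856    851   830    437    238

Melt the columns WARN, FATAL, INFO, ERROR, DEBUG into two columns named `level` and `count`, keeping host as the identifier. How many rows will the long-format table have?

7 host values × 5 melted columns = 35 rows.

35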